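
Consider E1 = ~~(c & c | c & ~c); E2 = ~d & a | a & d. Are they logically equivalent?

E1: ~~(c & c | c & ~c)
    = ~~c   [distribution]
    = c   [double negation]
E2: ~d & a | a & d
    = a   [distribution]
These differ: at a=0, c=1, d=0, E1 = 1 but E2 = 0.

No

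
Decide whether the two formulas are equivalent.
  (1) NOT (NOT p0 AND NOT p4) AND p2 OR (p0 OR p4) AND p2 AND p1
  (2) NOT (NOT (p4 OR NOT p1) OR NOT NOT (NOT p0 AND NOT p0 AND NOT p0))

E1: NOT (NOT p0 AND NOT p4) AND p2 OR (p0 OR p4) AND p2 AND p1
    = (p0 OR p4) AND p2 OR (p0 OR p4) AND p2 AND p1   — De Morgan
    = (p0 OR p4) AND p2   — absorption
E2: NOT (NOT (p4 OR NOT p1) OR NOT NOT (NOT p0 AND NOT p0 AND NOT p0))
    = NOT (NOT (p4 OR NOT p1) OR NOT NOT (NOT p0 AND NOT p0))   — idempotence
    = (p4 OR NOT p1) AND NOT (NOT p0 AND NOT p0)   — De Morgan
    = (p4 OR NOT p1) AND NOT NOT p0   — idempotence
    = (p4 OR NOT p1) AND p0   — double negation
These differ: at p0=1, p1=0, p2=0, p4=1, E1 = 0 but E2 = 1.

No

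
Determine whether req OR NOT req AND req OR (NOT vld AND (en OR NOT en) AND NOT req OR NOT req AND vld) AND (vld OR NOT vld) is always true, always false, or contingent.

req OR NOT req AND req OR (NOT vld AND (en OR NOT en) AND NOT req OR NOT req AND vld) AND (vld OR NOT vld)
= req OR NOT req AND req OR (NOT vld AND NOT req OR NOT req AND vld) AND (vld OR NOT vld)   [complement / identity]
= req OR NOT req AND req OR NOT vld AND NOT req OR NOT req AND vld   [complement / identity]
= req OR NOT req AND req OR NOT req   [distribution]
= req OR NOT req   [complement / identity]
= TRUE   [complement]

always true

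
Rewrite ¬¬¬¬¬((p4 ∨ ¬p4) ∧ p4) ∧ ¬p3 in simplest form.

¬¬¬¬¬((p4 ∨ ¬p4) ∧ p4) ∧ ¬p3
= ¬¬¬((p4 ∨ ¬p4) ∧ p4) ∧ ¬p3   (double negation)
= ¬¬¬p4 ∧ ¬p3   (complement / identity)
= ¬p4 ∧ ¬p3   (double negation)

¬p4 ∧ ¬p3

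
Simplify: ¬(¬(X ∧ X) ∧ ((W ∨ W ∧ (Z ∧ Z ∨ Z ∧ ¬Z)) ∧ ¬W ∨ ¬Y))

X ∨ Y

¬(¬(X ∧ X) ∧ ((W ∨ W ∧ (Z ∧ Z ∨ Z ∧ ¬Z)) ∧ ¬W ∨ ¬Y))
= ¬(¬(X ∧ X) ∧ ((W ∨ W ∧ Z) ∧ ¬W ∨ ¬Y))   — distribution
= ¬(¬X ∧ ((W ∨ W ∧ Z) ∧ ¬W ∨ ¬Y))   — idempotence
= ¬(¬X ∧ (W ∧ ¬W ∨ ¬Y))   — absorption
= ¬(¬X ∧ ¬Y)   — complement / identity
= X ∨ Y   — De Morgan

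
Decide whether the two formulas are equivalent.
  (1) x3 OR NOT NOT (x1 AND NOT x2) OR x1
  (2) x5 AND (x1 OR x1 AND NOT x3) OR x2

No

E1: x3 OR NOT NOT (x1 AND NOT x2) OR x1
    = x3 OR x1 AND NOT x2 OR x1   [double negation]
    = x3 OR x1   [absorption]
E2: x5 AND (x1 OR x1 AND NOT x3) OR x2
    = x5 AND x1 OR x2   [absorption]
These differ: at x1=0, x2=1, x3=0, x5=0, E1 = 0 but E2 = 1.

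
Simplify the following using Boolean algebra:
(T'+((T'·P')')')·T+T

(T'+((T'·P')')')·T+T
= (T'+T'·P')·T+T
= T'·T+T
= T

T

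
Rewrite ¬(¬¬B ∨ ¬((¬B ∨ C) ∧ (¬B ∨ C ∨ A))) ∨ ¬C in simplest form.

¬B ∨ ¬C

¬(¬¬B ∨ ¬((¬B ∨ C) ∧ (¬B ∨ C ∨ A))) ∨ ¬C
= ¬(¬¬B ∨ ¬(¬B ∨ C)) ∨ ¬C
= ¬B ∧ (¬B ∨ C) ∨ ¬C
= ¬B ∨ ¬C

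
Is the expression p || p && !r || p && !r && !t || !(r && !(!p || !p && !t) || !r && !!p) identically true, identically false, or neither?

identically true

p || p && !r || p && !r && !t || !(r && !(!p || !p && !t) || !r && !!p)
= p || p && !r || !(r && !(!p || !p && !t) || !r && !!p)   [absorption]
= p || p && !r || !(r && !!p || !r && !!p)   [absorption]
= p || p && !r || !!!p   [distribution]
= p || !!!p   [absorption]
= p || !p   [double negation]
= true   [complement]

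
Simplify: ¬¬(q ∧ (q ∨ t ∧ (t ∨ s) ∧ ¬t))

q

¬¬(q ∧ (q ∨ t ∧ (t ∨ s) ∧ ¬t))
= ¬¬(q ∧ (q ∨ t ∧ ¬t))   — absorption
= q ∧ (q ∨ t ∧ ¬t)   — double negation
= q ∧ q   — complement / identity
= q   — idempotence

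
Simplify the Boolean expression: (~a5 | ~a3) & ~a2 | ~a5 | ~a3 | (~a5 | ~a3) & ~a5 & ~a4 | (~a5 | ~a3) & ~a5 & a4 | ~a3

(~a5 | ~a3) & ~a2 | ~a5 | ~a3 | (~a5 | ~a3) & ~a5 & ~a4 | (~a5 | ~a3) & ~a5 & a4 | ~a3
= ~a5 | ~a3 | (~a5 | ~a3) & ~a5 & ~a4 | (~a5 | ~a3) & ~a5 & a4 | ~a3   — absorption
= ~a5 | ~a3 | (~a5 | ~a3) & ~a5 | ~a3   — distribution
= ~a5 | ~a3 | ~a5 | ~a3   — absorption
= ~a5 | ~a3   — idempotence

~a5 | ~a3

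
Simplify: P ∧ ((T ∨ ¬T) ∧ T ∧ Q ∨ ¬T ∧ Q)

P ∧ ((T ∨ ¬T) ∧ T ∧ Q ∨ ¬T ∧ Q)
= P ∧ (T ∧ Q ∨ ¬T ∧ Q)
= P ∧ Q

P ∧ Q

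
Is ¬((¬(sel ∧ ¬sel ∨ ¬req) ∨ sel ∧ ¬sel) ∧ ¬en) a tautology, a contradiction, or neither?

neither

¬((¬(sel ∧ ¬sel ∨ ¬req) ∨ sel ∧ ¬sel) ∧ ¬en)
= ¬((¬¬req ∨ sel ∧ ¬sel) ∧ ¬en)   — complement / identity
= ¬(¬¬req ∧ ¬en)   — complement / identity
= ¬req ∨ en   — De Morgan
This depends on en, req, so it is not a constant.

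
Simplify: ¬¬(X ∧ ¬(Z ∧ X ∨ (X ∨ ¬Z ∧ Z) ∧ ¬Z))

False

¬¬(X ∧ ¬(Z ∧ X ∨ (X ∨ ¬Z ∧ Z) ∧ ¬Z))
= ¬¬(X ∧ ¬(Z ∧ X ∨ X ∧ ¬Z))   (complement / identity)
= ¬¬(X ∧ ¬X)   (distribution)
= X ∧ ¬X   (double negation)
= False   (complement)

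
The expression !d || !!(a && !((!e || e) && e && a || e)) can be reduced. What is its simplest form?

!d || !!(a && !((!e || e) && e && a || e))
= !d || a && !((!e || e) && e && a || e)   (double negation)
= !d || a && !(e && a || e)   (complement / identity)
= !d || a && !e   (absorption)

!d || a && !e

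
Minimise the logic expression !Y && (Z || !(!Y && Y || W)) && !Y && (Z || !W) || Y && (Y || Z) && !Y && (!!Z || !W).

!Y && (Z || !W)

!Y && (Z || !(!Y && Y || W)) && !Y && (Z || !W) || Y && (Y || Z) && !Y && (!!Z || !W)
= !Y && (Z || !W) && !Y && (Z || !W) || Y && (Y || Z) && !Y && (!!Z || !W)   (complement / identity)
= !Y && (Z || !W) && !Y && (Z || !W) || Y && (Y || Z) && !Y && (Z || !W)   (double negation)
= !Y && (Z || !W) && (!Y && (Z || !W) || Y && (Y || Z))   (distribution)
= !Y && (Z || !W) && (!Y && (Z || !W) || Y)   (absorption)
= !Y && (Z || !W)   (absorption)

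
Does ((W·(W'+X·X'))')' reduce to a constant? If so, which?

((W·(W'+X·X'))')'
= ((W·W')')'   — complement / identity
= W·W'   — double negation
= 0   — complement

yes, False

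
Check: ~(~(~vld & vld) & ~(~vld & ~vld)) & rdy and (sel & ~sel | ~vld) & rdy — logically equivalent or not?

E1: ~(~(~vld & vld) & ~(~vld & ~vld)) & rdy
    = (~vld & vld | ~vld & ~vld) & rdy   (De Morgan)
    = ~vld & rdy   (distribution)
E2: (sel & ~sel | ~vld) & rdy
    = ~vld & rdy   (complement / identity)
Both reduce to ~vld & rdy, so they are equivalent.

Yes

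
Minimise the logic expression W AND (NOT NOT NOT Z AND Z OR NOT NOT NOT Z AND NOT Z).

W AND (NOT NOT NOT Z AND Z OR NOT NOT NOT Z AND NOT Z)
= W AND NOT NOT NOT Z   — distribution
= W AND NOT Z   — double negation

W AND NOT Z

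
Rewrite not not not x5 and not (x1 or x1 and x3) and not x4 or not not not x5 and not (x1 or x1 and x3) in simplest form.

not x5 and not x1

not not not x5 and not (x1 or x1 and x3) and not x4 or not not not x5 and not (x1 or x1 and x3)
= not not not x5 and not (x1 or x1 and x3)   [absorption]
= not not not x5 and not x1   [absorption]
= not x5 and not x1   [double negation]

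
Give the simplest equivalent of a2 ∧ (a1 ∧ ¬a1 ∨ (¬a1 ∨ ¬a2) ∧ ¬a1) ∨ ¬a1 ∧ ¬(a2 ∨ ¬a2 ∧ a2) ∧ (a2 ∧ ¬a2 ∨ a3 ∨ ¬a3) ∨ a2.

a2 ∧ (a1 ∧ ¬a1 ∨ (¬a1 ∨ ¬a2) ∧ ¬a1) ∨ ¬a1 ∧ ¬(a2 ∨ ¬a2 ∧ a2) ∧ (a2 ∧ ¬a2 ∨ a3 ∨ ¬a3) ∨ a2
= a2 ∧ (a1 ∧ ¬a1 ∨ ¬a1) ∨ ¬a1 ∧ ¬(a2 ∨ ¬a2 ∧ a2) ∧ (a2 ∧ ¬a2 ∨ a3 ∨ ¬a3) ∨ a2
= a2 ∧ (a1 ∧ ¬a1 ∨ ¬a1) ∨ ¬a1 ∧ ¬(a2 ∨ ¬a2 ∧ a2) ∧ (a3 ∨ ¬a3) ∨ a2
= a2 ∧ ¬a1 ∨ ¬a1 ∧ ¬(a2 ∨ ¬a2 ∧ a2) ∧ (a3 ∨ ¬a3) ∨ a2
= a2 ∧ ¬a1 ∨ ¬a1 ∧ ¬(a2 ∨ ¬a2 ∧ a2) ∨ a2
= a2 ∧ ¬a1 ∨ ¬a1 ∧ ¬a2 ∨ a2
= ¬a1 ∨ a2

¬a1 ∨ a2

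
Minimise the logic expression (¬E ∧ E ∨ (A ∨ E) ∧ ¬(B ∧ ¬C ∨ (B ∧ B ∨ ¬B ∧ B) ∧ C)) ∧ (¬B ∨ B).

(¬E ∧ E ∨ (A ∨ E) ∧ ¬(B ∧ ¬C ∨ (B ∧ B ∨ ¬B ∧ B) ∧ C)) ∧ (¬B ∨ B)
= (¬E ∧ E ∨ (A ∨ E) ∧ ¬(B ∧ ¬C ∨ B ∧ C)) ∧ (¬B ∨ B)   (distribution)
= (A ∨ E) ∧ ¬(B ∧ ¬C ∨ B ∧ C) ∧ (¬B ∨ B)   (complement / identity)
= (A ∨ E) ∧ ¬(B ∧ ¬C ∨ B ∧ C)   (complement / identity)
= (A ∨ E) ∧ ¬B   (distribution)

(A ∨ E) ∧ ¬B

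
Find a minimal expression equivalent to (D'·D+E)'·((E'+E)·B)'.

E'·B'

(D'·D+E)'·((E'+E)·B)'
= E'·((E'+E)·B)'   (complement / identity)
= E'·B'   (complement / identity)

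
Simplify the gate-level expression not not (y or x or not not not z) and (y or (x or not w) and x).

y or x

not not (y or x or not not not z) and (y or (x or not w) and x)
= not not (y or x or not not not z) and (y or x)   — absorption
= (y or x or not not not z) and (y or x)   — double negation
= (y or x or not z) and (y or x)   — double negation
= y or x   — absorption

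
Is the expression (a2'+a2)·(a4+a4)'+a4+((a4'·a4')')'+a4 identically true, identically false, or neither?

identically true

(a2'+a2)·(a4+a4)'+a4+((a4'·a4')')'+a4
= (a4+a4)'+a4+((a4'·a4')')'+a4   [complement / identity]
= (a4+a4)'+a4+(a4+a4)'+a4   [De Morgan]
= (a4+a4)'+a4   [idempotence]
= a4'+a4   [idempotence]
= 1   [complement]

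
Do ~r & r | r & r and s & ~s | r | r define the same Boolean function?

Yes

E1: ~r & r | r & r
    = r   (distribution)
E2: s & ~s | r | r
    = r | r   (complement / identity)
    = r   (idempotence)
Both reduce to r, so they are equivalent.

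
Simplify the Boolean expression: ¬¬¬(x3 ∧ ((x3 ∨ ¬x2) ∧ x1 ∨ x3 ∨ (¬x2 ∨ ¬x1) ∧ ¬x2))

¬¬¬(x3 ∧ ((x3 ∨ ¬x2) ∧ x1 ∨ x3 ∨ (¬x2 ∨ ¬x1) ∧ ¬x2))
= ¬¬¬(x3 ∧ ((x3 ∨ ¬x2) ∧ x1 ∨ x3 ∨ ¬x2))   [absorption]
= ¬¬¬(x3 ∧ (x3 ∨ ¬x2))   [absorption]
= ¬¬¬x3   [absorption]
= ¬x3   [double negation]

¬x3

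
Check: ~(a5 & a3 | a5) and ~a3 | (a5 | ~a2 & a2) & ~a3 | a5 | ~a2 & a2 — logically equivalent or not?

E1: ~(a5 & a3 | a5)
    = ~a5   — absorption
E2: ~a3 | (a5 | ~a2 & a2) & ~a3 | a5 | ~a2 & a2
    = ~a3 | a5 | ~a2 & a2   — absorption
    = ~a3 | a5   — complement / identity
These differ: at a2=0, a3=0, a5=1, E1 = 0 but E2 = 1.

No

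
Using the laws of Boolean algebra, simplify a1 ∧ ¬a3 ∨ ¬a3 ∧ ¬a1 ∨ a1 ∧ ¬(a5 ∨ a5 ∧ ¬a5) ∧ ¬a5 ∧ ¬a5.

¬a3 ∨ a1 ∧ ¬a5

a1 ∧ ¬a3 ∨ ¬a3 ∧ ¬a1 ∨ a1 ∧ ¬(a5 ∨ a5 ∧ ¬a5) ∧ ¬a5 ∧ ¬a5
= a1 ∧ ¬a3 ∨ ¬a3 ∧ ¬a1 ∨ a1 ∧ ¬(a5 ∨ a5 ∧ ¬a5) ∧ ¬a5   — idempotence
= a1 ∧ ¬a3 ∨ ¬a3 ∧ ¬a1 ∨ a1 ∧ ¬a5 ∧ ¬a5   — complement / identity
= ¬a3 ∨ a1 ∧ ¬a5 ∧ ¬a5   — distribution
= ¬a3 ∨ a1 ∧ ¬a5   — idempotence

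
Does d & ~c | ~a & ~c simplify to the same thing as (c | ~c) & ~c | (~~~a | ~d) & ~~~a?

E1: d & ~c | ~a & ~c
    = (d | ~a) & ~c   [distribution]
E2: (c | ~c) & ~c | (~~~a | ~d) & ~~~a
    = ~c | (~~~a | ~d) & ~~~a   [complement / identity]
    = ~c | ~~~a   [absorption]
    = ~c | ~a   [double negation]
These differ: at a=0, c=1, d=0, E1 = 0 but E2 = 1.

No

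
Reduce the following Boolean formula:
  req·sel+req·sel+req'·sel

sel

req·sel+req·sel+req'·sel
= req·sel+req'·sel   — idempotence
= sel   — distribution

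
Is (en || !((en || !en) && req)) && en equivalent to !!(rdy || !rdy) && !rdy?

No

E1: (en || !((en || !en) && req)) && en
    = (en || !req) && en
    = en
E2: !!(rdy || !rdy) && !rdy
    = (rdy || !rdy) && !rdy
    = !rdy
These differ: at en=0, rdy=0, req=0, E1 = 0 but E2 = 1.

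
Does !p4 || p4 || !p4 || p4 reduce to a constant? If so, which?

!p4 || p4 || !p4 || p4
= !p4 || p4   [idempotence]
= true   [complement]

yes, True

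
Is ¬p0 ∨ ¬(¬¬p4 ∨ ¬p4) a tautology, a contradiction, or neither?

neither

¬p0 ∨ ¬(¬¬p4 ∨ ¬p4)
= ¬p0 ∨ ¬p4 ∧ p4
= ¬p0
This depends on p0, so it is not a constant.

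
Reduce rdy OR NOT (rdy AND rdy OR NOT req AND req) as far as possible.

rdy OR NOT (rdy AND rdy OR NOT req AND req)
= rdy OR NOT (rdy OR NOT req AND req)   [idempotence]
= rdy OR NOT rdy   [complement / identity]
= TRUE   [complement]

TRUE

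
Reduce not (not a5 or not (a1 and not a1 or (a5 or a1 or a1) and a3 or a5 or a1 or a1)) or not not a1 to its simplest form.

a5 or a1

not (not a5 or not (a1 and not a1 or (a5 or a1 or a1) and a3 or a5 or a1 or a1)) or not not a1
= not (not a5 or not ((a5 or a1 or a1) and a3 or a5 or a1 or a1)) or not not a1   (complement / identity)
= not (not a5 or not (a5 or a1 or a1)) or not not a1   (absorption)
= a5 and (a5 or a1 or a1) or not not a1   (De Morgan)
= a5 and (a5 or a1) or not not a1   (idempotence)
= a5 or not not a1   (absorption)
= a5 or a1   (double negation)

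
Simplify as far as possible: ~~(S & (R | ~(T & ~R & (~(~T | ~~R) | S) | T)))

S & (R | ~T)

~~(S & (R | ~(T & ~R & (~(~T | ~~R) | S) | T)))
= S & (R | ~(T & ~R & (~(~T | ~~R) | S) | T))   — double negation
= S & (R | ~(T & ~R & (T & ~R | S) | T))   — De Morgan
= S & (R | ~(T & ~R | T))   — absorption
= S & (R | ~T)   — absorption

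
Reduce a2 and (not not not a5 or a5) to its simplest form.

a2 and (not not not a5 or a5)
= a2 and (not a5 or a5)
= a2

a2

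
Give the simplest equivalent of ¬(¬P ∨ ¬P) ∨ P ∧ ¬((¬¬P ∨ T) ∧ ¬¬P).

P

¬(¬P ∨ ¬P) ∨ P ∧ ¬((¬¬P ∨ T) ∧ ¬¬P)
= P ∧ P ∨ P ∧ ¬((¬¬P ∨ T) ∧ ¬¬P)   — De Morgan
= P ∧ P ∨ P ∧ ¬¬¬P   — absorption
= P ∧ P ∨ P ∧ ¬P   — double negation
= P   — distribution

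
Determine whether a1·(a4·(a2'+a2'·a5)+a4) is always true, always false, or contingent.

contingent

a1·(a4·(a2'+a2'·a5)+a4)
= a1·(a4·a2'+a4)   (absorption)
= a1·a4   (absorption)
This depends on a1, a4, so it is not a constant.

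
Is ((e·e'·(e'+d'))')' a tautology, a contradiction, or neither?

contradiction

((e·e'·(e'+d'))')'
= e·e'·(e'+d')   (double negation)
= e·e'   (absorption)
= 0   (complement)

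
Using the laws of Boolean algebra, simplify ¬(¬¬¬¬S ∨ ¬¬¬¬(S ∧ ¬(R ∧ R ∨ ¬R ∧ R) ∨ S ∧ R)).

¬S

¬(¬¬¬¬S ∨ ¬¬¬¬(S ∧ ¬(R ∧ R ∨ ¬R ∧ R) ∨ S ∧ R))
= ¬(¬¬¬¬S ∨ ¬¬¬¬(S ∧ ¬R ∨ S ∧ R))   (distribution)
= ¬(¬¬S ∨ ¬¬¬¬(S ∧ ¬R ∨ S ∧ R))   (double negation)
= ¬(¬¬S ∨ ¬¬¬¬S)   (distribution)
= ¬(¬¬S ∨ ¬¬S)   (double negation)
= ¬¬¬S   (idempotence)
= ¬S   (double negation)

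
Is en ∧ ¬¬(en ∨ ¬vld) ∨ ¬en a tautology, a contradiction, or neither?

tautology

en ∧ ¬¬(en ∨ ¬vld) ∨ ¬en
= en ∧ (en ∨ ¬vld) ∨ ¬en   (double negation)
= en ∨ ¬en   (absorption)
= True   (complement)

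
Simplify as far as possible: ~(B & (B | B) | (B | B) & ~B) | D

~B | D

~(B & (B | B) | (B | B) & ~B) | D
= ~(B | B) | D   (distribution)
= ~B | D   (idempotence)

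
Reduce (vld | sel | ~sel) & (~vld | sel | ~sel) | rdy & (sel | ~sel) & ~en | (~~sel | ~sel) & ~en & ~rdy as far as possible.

(vld | sel | ~sel) & (~vld | sel | ~sel) | rdy & (sel | ~sel) & ~en | (~~sel | ~sel) & ~en & ~rdy
= (vld | sel | ~sel) & (~vld | sel | ~sel) | rdy & (sel | ~sel) & ~en | (sel | ~sel) & ~en & ~rdy
= sel | ~sel | vld & ~vld | rdy & (sel | ~sel) & ~en | (sel | ~sel) & ~en & ~rdy
= sel | ~sel | rdy & (sel | ~sel) & ~en | (sel | ~sel) & ~en & ~rdy
= sel | ~sel | (sel | ~sel) & ~en
= sel | ~sel
= 1

1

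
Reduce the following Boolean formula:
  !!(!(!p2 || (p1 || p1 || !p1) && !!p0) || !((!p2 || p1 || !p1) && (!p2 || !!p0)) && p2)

p2 && !p0

!!(!(!p2 || (p1 || p1 || !p1) && !!p0) || !((!p2 || p1 || !p1) && (!p2 || !!p0)) && p2)
= !(!p2 || (p1 || p1 || !p1) && !!p0) || !((!p2 || p1 || !p1) && (!p2 || !!p0)) && p2
= !(!p2 || (p1 || !p1) && !!p0) || !((!p2 || p1 || !p1) && (!p2 || !!p0)) && p2
= !(!p2 || (p1 || !p1) && !!p0) || !(!p2 || (p1 || !p1) && !!p0) && p2
= !(!p2 || (p1 || !p1) && !!p0)
= !(!p2 || !!p0)
= p2 && !p0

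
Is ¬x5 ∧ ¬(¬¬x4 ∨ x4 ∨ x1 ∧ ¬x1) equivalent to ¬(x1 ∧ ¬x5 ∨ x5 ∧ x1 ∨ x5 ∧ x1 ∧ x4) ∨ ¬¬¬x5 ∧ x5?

E1: ¬x5 ∧ ¬(¬¬x4 ∨ x4 ∨ x1 ∧ ¬x1)
    = ¬x5 ∧ ¬(¬¬x4 ∨ x4)   (complement / identity)
    = ¬x5 ∧ ¬(x4 ∨ x4)   (double negation)
    = ¬x5 ∧ ¬x4   (idempotence)
E2: ¬(x1 ∧ ¬x5 ∨ x5 ∧ x1 ∨ x5 ∧ x1 ∧ x4) ∨ ¬¬¬x5 ∧ x5
    = ¬(x1 ∧ ¬x5 ∨ x5 ∧ x1) ∨ ¬¬¬x5 ∧ x5   (absorption)
    = ¬(x1 ∧ ¬x5 ∨ x5 ∧ x1) ∨ ¬x5 ∧ x5   (double negation)
    = ¬(x1 ∧ ¬x5 ∨ x5 ∧ x1)   (complement / identity)
    = ¬x1   (distribution)
These differ: at x1=0, x4=1, x5=0, E1 = 0 but E2 = 1.

No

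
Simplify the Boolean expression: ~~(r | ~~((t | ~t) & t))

~~(r | ~~((t | ~t) & t))
= ~~(r | ~~t)
= r | ~~t
= r | t

r | t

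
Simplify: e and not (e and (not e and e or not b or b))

e and not (e and (not e and e or not b or b))
= e and not (e and (not b or b))   [complement / identity]
= e and not e   [complement / identity]
= False   [complement]

False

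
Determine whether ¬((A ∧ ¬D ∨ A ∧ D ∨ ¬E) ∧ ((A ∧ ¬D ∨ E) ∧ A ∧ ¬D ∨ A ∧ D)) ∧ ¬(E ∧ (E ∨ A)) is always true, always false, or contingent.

contingent

¬((A ∧ ¬D ∨ A ∧ D ∨ ¬E) ∧ ((A ∧ ¬D ∨ E) ∧ A ∧ ¬D ∨ A ∧ D)) ∧ ¬(E ∧ (E ∨ A))
= ¬((A ∧ ¬D ∨ A ∧ D ∨ ¬E) ∧ (A ∧ ¬D ∨ A ∧ D)) ∧ ¬(E ∧ (E ∨ A))   — absorption
= ¬(A ∧ ¬D ∨ A ∧ D) ∧ ¬(E ∧ (E ∨ A))   — absorption
= ¬A ∧ ¬(E ∧ (E ∨ A))   — distribution
= ¬A ∧ ¬E   — absorption
This depends on A, E, so it is not a constant.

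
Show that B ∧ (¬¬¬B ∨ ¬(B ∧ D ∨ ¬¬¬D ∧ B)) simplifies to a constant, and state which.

B ∧ (¬¬¬B ∨ ¬(B ∧ D ∨ ¬¬¬D ∧ B))
= B ∧ (¬¬¬B ∨ ¬(B ∧ D ∨ ¬D ∧ B))   (double negation)
= B ∧ (¬B ∨ ¬(B ∧ D ∨ ¬D ∧ B))   (double negation)
= B ∧ (¬B ∨ ¬B)   (distribution)
= B ∧ ¬B   (idempotence)
= False   (complement)

False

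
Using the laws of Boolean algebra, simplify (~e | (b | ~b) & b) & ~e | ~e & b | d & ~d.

~e

(~e | (b | ~b) & b) & ~e | ~e & b | d & ~d
= (~e | (b | ~b) & b) & ~e | ~e & b   (complement / identity)
= (~e | b) & ~e | ~e & b   (complement / identity)
= ~e | ~e & b   (absorption)
= ~e   (absorption)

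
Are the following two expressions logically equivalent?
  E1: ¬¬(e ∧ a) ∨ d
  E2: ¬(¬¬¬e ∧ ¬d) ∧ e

E1: ¬¬(e ∧ a) ∨ d
    = e ∧ a ∨ d   (double negation)
E2: ¬(¬¬¬e ∧ ¬d) ∧ e
    = ¬(¬e ∧ ¬d) ∧ e   (double negation)
    = (e ∨ d) ∧ e   (De Morgan)
    = e   (absorption)
These differ: at a=0, d=1, e=0, E1 = 1 but E2 = 0.

No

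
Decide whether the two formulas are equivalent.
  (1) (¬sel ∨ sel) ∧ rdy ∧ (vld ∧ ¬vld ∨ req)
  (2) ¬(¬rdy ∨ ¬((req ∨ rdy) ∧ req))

E1: (¬sel ∨ sel) ∧ rdy ∧ (vld ∧ ¬vld ∨ req)
    = rdy ∧ (vld ∧ ¬vld ∨ req)   (complement / identity)
    = rdy ∧ req   (complement / identity)
E2: ¬(¬rdy ∨ ¬((req ∨ rdy) ∧ req))
    = rdy ∧ (req ∨ rdy) ∧ req   (De Morgan)
    = rdy ∧ req   (absorption)
Both reduce to rdy ∧ req, so they are equivalent.

Yes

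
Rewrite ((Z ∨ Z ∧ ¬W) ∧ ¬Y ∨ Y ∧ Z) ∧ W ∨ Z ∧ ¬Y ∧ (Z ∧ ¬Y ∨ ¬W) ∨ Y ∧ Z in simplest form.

Z

((Z ∨ Z ∧ ¬W) ∧ ¬Y ∨ Y ∧ Z) ∧ W ∨ Z ∧ ¬Y ∧ (Z ∧ ¬Y ∨ ¬W) ∨ Y ∧ Z
= (Z ∧ ¬Y ∨ Y ∧ Z) ∧ W ∨ Z ∧ ¬Y ∧ (Z ∧ ¬Y ∨ ¬W) ∨ Y ∧ Z   [absorption]
= (Z ∧ ¬Y ∨ Y ∧ Z) ∧ W ∨ Z ∧ ¬Y ∨ Y ∧ Z   [absorption]
= Z ∧ ¬Y ∨ Y ∧ Z   [absorption]
= Z   [distribution]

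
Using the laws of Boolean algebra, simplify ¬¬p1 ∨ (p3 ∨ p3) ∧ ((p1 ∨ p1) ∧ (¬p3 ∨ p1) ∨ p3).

p1 ∨ p3

¬¬p1 ∨ (p3 ∨ p3) ∧ ((p1 ∨ p1) ∧ (¬p3 ∨ p1) ∨ p3)
= ¬¬p1 ∨ (p3 ∨ p3) ∧ (p1 ∨ p1 ∧ ¬p3 ∨ p3)   [distribution]
= ¬¬p1 ∨ p3 ∨ p3 ∧ (p1 ∨ p1 ∧ ¬p3)   [distribution]
= ¬¬p1 ∨ p3 ∨ p3 ∧ p1   [absorption]
= ¬¬p1 ∨ p3   [absorption]
= p1 ∨ p3   [double negation]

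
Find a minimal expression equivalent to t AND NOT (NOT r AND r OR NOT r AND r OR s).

t AND NOT (NOT r AND r OR NOT r AND r OR s)
= t AND NOT (NOT r AND r OR s)   [idempotence]
= t AND NOT s   [complement / identity]

t AND NOT s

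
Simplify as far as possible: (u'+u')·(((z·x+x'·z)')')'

u'·z'

(u'+u')·(((z·x+x'·z)')')'
= u'·(((z·x+x'·z)')')'   (idempotence)
= u'·((z')')'   (distribution)
= u'·z'   (double negation)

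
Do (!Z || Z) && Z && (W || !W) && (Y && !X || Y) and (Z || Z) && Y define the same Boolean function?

E1: (!Z || Z) && Z && (W || !W) && (Y && !X || Y)
    = Z && (W || !W) && (Y && !X || Y)   (complement / identity)
    = Z && (Y && !X || Y)   (complement / identity)
    = Z && Y   (absorption)
E2: (Z || Z) && Y
    = Z && Y   (idempotence)
Both reduce to Z && Y, so they are equivalent.

Yes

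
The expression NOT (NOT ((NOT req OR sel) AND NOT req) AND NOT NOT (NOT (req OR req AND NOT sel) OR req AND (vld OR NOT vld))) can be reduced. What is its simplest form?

NOT req

NOT (NOT ((NOT req OR sel) AND NOT req) AND NOT NOT (NOT (req OR req AND NOT sel) OR req AND (vld OR NOT vld)))
= NOT (NOT ((NOT req OR sel) AND NOT req) AND NOT NOT (NOT (req OR req AND NOT sel) OR req))   (complement / identity)
= NOT (NOT NOT req AND NOT NOT (NOT (req OR req AND NOT sel) OR req))   (absorption)
= NOT (req AND NOT NOT (NOT (req OR req AND NOT sel) OR req))   (double negation)
= NOT (req AND (NOT (req OR req AND NOT sel) OR req))   (double negation)
= NOT (req AND (NOT req OR req))   (absorption)
= NOT req   (complement / identity)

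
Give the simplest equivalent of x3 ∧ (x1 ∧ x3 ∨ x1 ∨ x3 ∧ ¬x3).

x3 ∧ x1

x3 ∧ (x1 ∧ x3 ∨ x1 ∨ x3 ∧ ¬x3)
= x3 ∧ (x1 ∧ x3 ∨ x1)   (complement / identity)
= x3 ∧ x1   (absorption)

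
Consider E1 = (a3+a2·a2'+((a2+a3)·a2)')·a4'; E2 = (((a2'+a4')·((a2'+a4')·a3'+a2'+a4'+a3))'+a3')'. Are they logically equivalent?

E1: (a3+a2·a2'+((a2+a3)·a2)')·a4'
    = (a3+((a2+a3)·a2)')·a4'   — complement / identity
    = (a3+a2')·a4'   — absorption
E2: (((a2'+a4')·((a2'+a4')·a3'+a2'+a4'+a3))'+a3')'
    = (a2'+a4')·((a2'+a4')·a3'+a2'+a4'+a3)·a3   — De Morgan
    = (a2'+a4')·(a2'+a4'+a3)·a3   — absorption
    = (a2'+a4')·a3   — absorption
These differ: at a2=0, a3=1, a4=1, E1 = 0 but E2 = 1.

No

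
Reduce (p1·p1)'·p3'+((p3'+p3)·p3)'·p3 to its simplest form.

(p1·p1)'·p3'+((p3'+p3)·p3)'·p3
= (p1·p1)'·p3'+p3'·p3   — complement / identity
= (p1·p1)'·p3'   — complement / identity
= p1'·p3'   — idempotence

p1'·p3'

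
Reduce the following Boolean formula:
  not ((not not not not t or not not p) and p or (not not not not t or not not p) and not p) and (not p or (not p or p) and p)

not ((not not not not t or not not p) and p or (not not not not t or not not p) and not p) and (not p or (not p or p) and p)
= not (not not not not t or not not p) and (not p or (not p or p) and p)   [distribution]
= not (not not not not t or not not p) and (not p or p)   [complement / identity]
= not not not t and not p and (not p or p)   [De Morgan]
= not t and not p and (not p or p)   [double negation]
= not t and not p   [complement / identity]

not t and not p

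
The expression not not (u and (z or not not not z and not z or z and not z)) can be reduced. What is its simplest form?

u

not not (u and (z or not not not z and not z or z and not z))
= not not (u and (z or not z and not z or z and not z))
= not not (u and (z or not z))
= not not u
= u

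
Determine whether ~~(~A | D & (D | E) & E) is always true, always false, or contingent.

~~(~A | D & (D | E) & E)
= ~A | D & (D | E) & E   [double negation]
= ~A | D & E   [absorption]
This depends on A, D, E, so it is not a constant.

contingent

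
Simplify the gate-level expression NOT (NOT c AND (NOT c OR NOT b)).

NOT (NOT c AND (NOT c OR NOT b))
= NOT NOT c   [absorption]
= c   [double negation]

c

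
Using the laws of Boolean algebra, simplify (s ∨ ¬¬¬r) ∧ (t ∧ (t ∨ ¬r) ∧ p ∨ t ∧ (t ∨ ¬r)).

(s ∨ ¬¬¬r) ∧ (t ∧ (t ∨ ¬r) ∧ p ∨ t ∧ (t ∨ ¬r))
= (s ∨ ¬¬¬r) ∧ t ∧ (t ∨ ¬r)
= (s ∨ ¬¬¬r) ∧ t
= (s ∨ ¬r) ∧ t

(s ∨ ¬r) ∧ t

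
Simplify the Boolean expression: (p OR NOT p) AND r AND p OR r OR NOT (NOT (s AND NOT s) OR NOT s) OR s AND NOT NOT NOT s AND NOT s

r

(p OR NOT p) AND r AND p OR r OR NOT (NOT (s AND NOT s) OR NOT s) OR s AND NOT NOT NOT s AND NOT s
= (p OR NOT p) AND r AND p OR r OR s AND NOT s AND s OR s AND NOT NOT NOT s AND NOT s
= (p OR NOT p) AND r AND p OR r OR s AND NOT s AND s OR s AND NOT s AND NOT s
= r AND p OR r OR s AND NOT s AND s OR s AND NOT s AND NOT s
= r AND p OR r OR s AND NOT s
= r AND p OR r
= r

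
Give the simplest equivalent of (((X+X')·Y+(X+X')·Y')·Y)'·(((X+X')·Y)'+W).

Y'

(((X+X')·Y+(X+X')·Y')·Y)'·(((X+X')·Y)'+W)
= ((X+X')·Y)'·(((X+X')·Y)'+W)   [distribution]
= ((X+X')·Y)'   [absorption]
= Y'   [complement / identity]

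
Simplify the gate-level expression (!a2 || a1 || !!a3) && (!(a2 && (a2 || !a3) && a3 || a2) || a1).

!a2 || a1

(!a2 || a1 || !!a3) && (!(a2 && (a2 || !a3) && a3 || a2) || a1)
= (!a2 || a1 || a3) && (!(a2 && (a2 || !a3) && a3 || a2) || a1)
= (!a2 || a1 || a3) && (!(a2 && a3 || a2) || a1)
= (!a2 || a1 || a3) && (!a2 || a1)
= !a2 || a1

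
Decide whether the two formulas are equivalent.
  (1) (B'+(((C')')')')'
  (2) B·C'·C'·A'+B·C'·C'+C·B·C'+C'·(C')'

Yes

E1: (B'+(((C')')')')'
    = B·((C')')'   [De Morgan]
    = B·C'   [double negation]
E2: B·C'·C'·A'+B·C'·C'+C·B·C'+C'·(C')'
    = B·C'·C'+C·B·C'+C'·(C')'   [absorption]
    = B·C'·C'+C·B·C'+C'·C   [double negation]
    = B·C'·C'+C·B·C'   [complement / identity]
    = B·C'   [distribution]
Both reduce to B·C', so they are equivalent.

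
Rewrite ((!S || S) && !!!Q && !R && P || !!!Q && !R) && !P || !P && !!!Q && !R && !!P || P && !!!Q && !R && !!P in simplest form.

((!S || S) && !!!Q && !R && P || !!!Q && !R) && !P || !P && !!!Q && !R && !!P || P && !!!Q && !R && !!P
= ((!S || S) && !!!Q && !R && P || !!!Q && !R) && !P || !!!Q && !R && !!P   — distribution
= ((!S || S) && !!!Q && !R && P || !!!Q && !R) && !P || !!!Q && !R && P   — double negation
= (!!!Q && !R && P || !!!Q && !R) && !P || !!!Q && !R && P   — complement / identity
= !!!Q && !R && !P || !!!Q && !R && P   — absorption
= !!!Q && !R   — distribution
= !Q && !R   — double negation

!Q && !R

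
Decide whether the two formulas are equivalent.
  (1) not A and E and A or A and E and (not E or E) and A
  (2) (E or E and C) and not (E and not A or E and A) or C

E1: not A and E and A or A and E and (not E or E) and A
    = not A and E and A or A and E and A   [complement / identity]
    = E and A   [distribution]
E2: (E or E and C) and not (E and not A or E and A) or C
    = (E or E and C) and not E or C   [distribution]
    = E and not E or C   [absorption]
    = C   [complement / identity]
These differ: at A=0, C=1, E=0, E1 = 0 but E2 = 1.

No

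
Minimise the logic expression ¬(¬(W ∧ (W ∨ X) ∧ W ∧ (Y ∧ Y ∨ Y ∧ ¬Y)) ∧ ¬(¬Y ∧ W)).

W

¬(¬(W ∧ (W ∨ X) ∧ W ∧ (Y ∧ Y ∨ Y ∧ ¬Y)) ∧ ¬(¬Y ∧ W))
= ¬(¬(W ∧ (W ∨ X) ∧ W ∧ Y) ∧ ¬(¬Y ∧ W))   — distribution
= ¬(¬(W ∧ W ∧ Y) ∧ ¬(¬Y ∧ W))   — absorption
= ¬(¬(W ∧ Y) ∧ ¬(¬Y ∧ W))   — idempotence
= W ∧ Y ∨ ¬Y ∧ W   — De Morgan
= W   — distribution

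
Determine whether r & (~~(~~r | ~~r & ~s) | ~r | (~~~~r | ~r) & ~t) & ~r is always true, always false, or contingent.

r & (~~(~~r | ~~r & ~s) | ~r | (~~~~r | ~r) & ~t) & ~r
= r & (~~~~r | ~r | (~~~~r | ~r) & ~t) & ~r
= r & (~~~~r | ~r) & ~r
= r & (~~r | ~r) & ~r
= r & (r | ~r) & ~r
= r & ~r
= 0

always false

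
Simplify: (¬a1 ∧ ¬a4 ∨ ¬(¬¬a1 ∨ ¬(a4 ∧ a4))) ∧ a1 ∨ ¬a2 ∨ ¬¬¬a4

(¬a1 ∧ ¬a4 ∨ ¬(¬¬a1 ∨ ¬(a4 ∧ a4))) ∧ a1 ∨ ¬a2 ∨ ¬¬¬a4
= (¬a1 ∧ ¬a4 ∨ ¬(¬¬a1 ∨ ¬a4)) ∧ a1 ∨ ¬a2 ∨ ¬¬¬a4   [idempotence]
= (¬a1 ∧ ¬a4 ∨ ¬a1 ∧ a4) ∧ a1 ∨ ¬a2 ∨ ¬¬¬a4   [De Morgan]
= ¬a1 ∧ a1 ∨ ¬a2 ∨ ¬¬¬a4   [distribution]
= ¬a2 ∨ ¬¬¬a4   [complement / identity]
= ¬a2 ∨ ¬a4   [double negation]

¬a2 ∨ ¬a4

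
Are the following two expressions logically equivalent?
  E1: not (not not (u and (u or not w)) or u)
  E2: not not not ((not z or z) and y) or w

E1: not (not not (u and (u or not w)) or u)
    = not (u and (u or not w) or u)   [double negation]
    = not (u or u)   [absorption]
    = not u   [idempotence]
E2: not not not ((not z or z) and y) or w
    = not not not y or w   [complement / identity]
    = not y or w   [double negation]
These differ: at u=1, w=0, y=0, z=0, E1 = 0 but E2 = 1.

No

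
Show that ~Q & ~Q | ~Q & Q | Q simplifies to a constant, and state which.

1

~Q & ~Q | ~Q & Q | Q
= ~Q | Q   (distribution)
= 1   (complement)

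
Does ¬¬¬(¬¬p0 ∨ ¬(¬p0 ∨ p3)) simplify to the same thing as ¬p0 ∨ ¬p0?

Yes

E1: ¬¬¬(¬¬p0 ∨ ¬(¬p0 ∨ p3))
    = ¬¬(¬p0 ∧ (¬p0 ∨ p3))   — De Morgan
    = ¬¬¬p0   — absorption
    = ¬p0   — double negation
E2: ¬p0 ∨ ¬p0
    = ¬p0   — idempotence
Both reduce to ¬p0, so they are equivalent.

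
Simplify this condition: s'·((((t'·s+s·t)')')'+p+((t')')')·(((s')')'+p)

s'·((((t'·s+s·t)')')'+p+((t')')')·(((s')')'+p)
= s'·(((s')')'+p+((t')')')·(((s')')'+p)   — distribution
= s'·(((s')')'+p+t')·(((s')')'+p)   — double negation
= s'·(((s')')'+p)   — absorption
= s'·(s'+p)   — double negation
= s'   — absorption

s'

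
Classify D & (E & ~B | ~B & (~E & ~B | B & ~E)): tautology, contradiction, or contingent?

contingent

D & (E & ~B | ~B & (~E & ~B | B & ~E))
= D & (E & ~B | ~B & ~E)   [distribution]
= D & ~B   [distribution]
This depends on B, D, so it is not a constant.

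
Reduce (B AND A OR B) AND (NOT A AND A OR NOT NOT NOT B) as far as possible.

FALSE

(B AND A OR B) AND (NOT A AND A OR NOT NOT NOT B)
= (B AND A OR B) AND NOT NOT NOT B   (complement / identity)
= (B AND A OR B) AND NOT B   (double negation)
= B AND NOT B   (absorption)
= FALSE   (complement)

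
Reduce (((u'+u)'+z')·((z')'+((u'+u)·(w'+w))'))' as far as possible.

1

(((u'+u)'+z')·((z')'+((u'+u)·(w'+w))'))'
= (((u'+u)'+z')·(z+((u'+u)·(w'+w))'))'   — double negation
= (((u'+u)'+z')·(z+(u'+u)'))'   — complement / identity
= ((u'+u)'+z'·z)'   — distribution
= ((u'+u)')'   — complement / identity
= u'+u   — double negation
= 1   — complement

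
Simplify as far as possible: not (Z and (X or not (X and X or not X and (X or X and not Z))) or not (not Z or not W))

not Z

not (Z and (X or not (X and X or not X and (X or X and not Z))) or not (not Z or not W))
= not (Z and (X or not (X and X or not X and X)) or not (not Z or not W))   [absorption]
= not (Z and (X or not (X and X or not X and X)) or Z and W)   [De Morgan]
= not (Z and (X or not X) or Z and W)   [distribution]
= not (Z or Z and W)   [complement / identity]
= not Z   [absorption]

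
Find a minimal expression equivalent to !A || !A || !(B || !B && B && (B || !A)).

!A || !B

!A || !A || !(B || !B && B && (B || !A))
= !A || !A || !(B || !B && B)   (absorption)
= !A || !(B || !B && B)   (idempotence)
= !A || !B   (complement / identity)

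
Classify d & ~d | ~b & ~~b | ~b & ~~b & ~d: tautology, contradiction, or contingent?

contradiction

d & ~d | ~b & ~~b | ~b & ~~b & ~d
= d & ~d | ~b & ~~b
= d & ~d | ~b & b
= ~b & b
= 0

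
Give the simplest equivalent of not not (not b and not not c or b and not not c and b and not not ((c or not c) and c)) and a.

c and a

not not (not b and not not c or b and not not c and b and not not ((c or not c) and c)) and a
= not not (not b and not not c or b and not not c and b and not not c) and a   — complement / identity
= (not b and not not c or b and not not c and b and not not c) and a   — double negation
= (not b and not not c or b and not not c) and a   — idempotence
= not not c and a   — distribution
= c and a   — double negation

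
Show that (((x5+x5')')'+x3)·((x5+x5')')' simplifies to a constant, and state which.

(((x5+x5')')'+x3)·((x5+x5')')'
= ((x5+x5')')'   [absorption]
= x5+x5'   [double negation]
= 1   [complement]

1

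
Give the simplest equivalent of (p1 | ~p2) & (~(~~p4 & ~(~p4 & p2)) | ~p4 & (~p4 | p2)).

(p1 | ~p2) & ~p4

(p1 | ~p2) & (~(~~p4 & ~(~p4 & p2)) | ~p4 & (~p4 | p2))
= (p1 | ~p2) & (~p4 | ~p4 & p2 | ~p4 & (~p4 | p2))   — De Morgan
= (p1 | ~p2) & (~p4 | ~p4 & (~p4 | p2))   — absorption
= (p1 | ~p2) & (~p4 | ~p4)   — absorption
= (p1 | ~p2) & ~p4   — idempotence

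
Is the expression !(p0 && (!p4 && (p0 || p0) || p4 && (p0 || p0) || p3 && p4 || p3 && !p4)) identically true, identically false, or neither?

!(p0 && (!p4 && (p0 || p0) || p4 && (p0 || p0) || p3 && p4 || p3 && !p4))
= !(p0 && (!p4 && (p0 || p0) || p4 && (p0 || p0) || p3))   (distribution)
= !(p0 && (p0 || p0 || p3))   (distribution)
= !(p0 && (p0 || p3))   (idempotence)
= !p0   (absorption)
This depends on p0, so it is not a constant.

neither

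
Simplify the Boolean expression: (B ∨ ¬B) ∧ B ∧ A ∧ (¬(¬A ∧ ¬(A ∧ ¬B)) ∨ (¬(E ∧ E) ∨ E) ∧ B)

B ∧ A

(B ∨ ¬B) ∧ B ∧ A ∧ (¬(¬A ∧ ¬(A ∧ ¬B)) ∨ (¬(E ∧ E) ∨ E) ∧ B)
= (B ∨ ¬B) ∧ B ∧ A ∧ (A ∨ A ∧ ¬B ∨ (¬(E ∧ E) ∨ E) ∧ B)
= B ∧ A ∧ (A ∨ A ∧ ¬B ∨ (¬(E ∧ E) ∨ E) ∧ B)
= B ∧ A ∧ (A ∨ A ∧ ¬B ∨ (¬E ∨ E) ∧ B)
= B ∧ A ∧ (A ∨ (¬E ∨ E) ∧ B)
= B ∧ A ∧ (A ∨ B)
= B ∧ A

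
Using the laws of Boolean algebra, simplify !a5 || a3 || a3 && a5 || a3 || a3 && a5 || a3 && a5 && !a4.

!a5 || a3 || a3 && a5 || a3 || a3 && a5 || a3 && a5 && !a4
= !a5 || a3 || a3 && a5 || a3 || a3 && a5   (absorption)
= !a5 || a3 || a3 && a5   (idempotence)
= !a5 || a3   (absorption)

!a5 || a3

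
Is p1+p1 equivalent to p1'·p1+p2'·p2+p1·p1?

E1: p1+p1
    = p1   (idempotence)
E2: p1'·p1+p2'·p2+p1·p1
    = p1'·p1+p1·p1   (complement / identity)
    = p1   (distribution)
Both reduce to p1, so they are equivalent.

Yes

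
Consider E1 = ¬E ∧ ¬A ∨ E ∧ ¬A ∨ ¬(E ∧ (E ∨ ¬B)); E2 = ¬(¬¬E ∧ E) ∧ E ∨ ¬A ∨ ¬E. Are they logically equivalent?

E1: ¬E ∧ ¬A ∨ E ∧ ¬A ∨ ¬(E ∧ (E ∨ ¬B))
    = ¬E ∧ ¬A ∨ E ∧ ¬A ∨ ¬E   — absorption
    = ¬A ∨ ¬E   — distribution
E2: ¬(¬¬E ∧ E) ∧ E ∨ ¬A ∨ ¬E
    = ¬(E ∧ E) ∧ E ∨ ¬A ∨ ¬E   — double negation
    = ¬E ∧ E ∨ ¬A ∨ ¬E   — idempotence
    = ¬A ∨ ¬E   — complement / identity
Both reduce to ¬A ∨ ¬E, so they are equivalent.

Yes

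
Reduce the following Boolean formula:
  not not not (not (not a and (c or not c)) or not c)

not a and c

not not not (not (not a and (c or not c)) or not c)
= not (not (not a and (c or not c)) or not c)
= not a and (c or not c) and c
= not a and c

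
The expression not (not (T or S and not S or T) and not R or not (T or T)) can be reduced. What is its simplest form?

T

not (not (T or S and not S or T) and not R or not (T or T))
= not (not (T or T) and not R or not (T or T))   [complement / identity]
= not not (T or T)   [absorption]
= not not T   [idempotence]
= T   [double negation]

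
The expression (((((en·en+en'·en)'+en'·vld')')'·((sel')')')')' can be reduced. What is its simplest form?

en'·sel'

(((((en·en+en'·en)'+en'·vld')')'·((sel')')')')'
= ((((en'+en'·vld')')'·((sel')')')')'   — distribution
= ((en'+en'·vld')')'·((sel')')'   — double negation
= ((en')')'·((sel')')'   — absorption
= en'·((sel')')'   — double negation
= en'·sel'   — double negation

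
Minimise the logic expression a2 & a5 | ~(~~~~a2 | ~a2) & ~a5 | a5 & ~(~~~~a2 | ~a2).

a2 & a5 | ~(~~~~a2 | ~a2) & ~a5 | a5 & ~(~~~~a2 | ~a2)
= a2 & a5 | ~(~~~~a2 | ~a2)   (distribution)
= a2 & a5 | ~~~a2 & a2   (De Morgan)
= a2 & a5 | ~a2 & a2   (double negation)
= a2 & a5   (complement / identity)

a2 & a5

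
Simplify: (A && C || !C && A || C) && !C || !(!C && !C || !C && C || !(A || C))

(A && C || !C && A || C) && !C || !(!C && !C || !C && C || !(A || C))
= (A && C || !C && A || C) && !C || !(!C || !(A || C))   [distribution]
= (A || C) && !C || !(!C || !(A || C))   [distribution]
= (A || C) && !C || C && (A || C)   [De Morgan]
= A || C   [distribution]

A || C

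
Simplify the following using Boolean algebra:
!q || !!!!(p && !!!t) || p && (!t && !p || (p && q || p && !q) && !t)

!q || p && !t

!q || !!!!(p && !!!t) || p && (!t && !p || (p && q || p && !q) && !t)
= !q || !!(p && !!!t) || p && (!t && !p || (p && q || p && !q) && !t)   [double negation]
= !q || !!(p && !!!t) || p && (!t && !p || p && !t)   [distribution]
= !q || !!(p && !!!t) || p && !t   [distribution]
= !q || !!(p && !t) || p && !t   [double negation]
= !q || p && !t || p && !t   [double negation]
= !q || p && !t   [idempotence]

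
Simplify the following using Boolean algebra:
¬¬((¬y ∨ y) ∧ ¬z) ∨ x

¬z ∨ x

¬¬((¬y ∨ y) ∧ ¬z) ∨ x
= ¬¬¬z ∨ x   — complement / identity
= ¬z ∨ x   — double negation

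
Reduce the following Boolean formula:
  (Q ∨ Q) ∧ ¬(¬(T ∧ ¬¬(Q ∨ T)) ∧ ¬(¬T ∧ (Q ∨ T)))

Q

(Q ∨ Q) ∧ ¬(¬(T ∧ ¬¬(Q ∨ T)) ∧ ¬(¬T ∧ (Q ∨ T)))
= (Q ∨ Q) ∧ (T ∧ ¬¬(Q ∨ T) ∨ ¬T ∧ (Q ∨ T))   (De Morgan)
= (Q ∨ Q) ∧ (T ∧ (Q ∨ T) ∨ ¬T ∧ (Q ∨ T))   (double negation)
= (Q ∨ Q) ∧ (Q ∨ T)   (distribution)
= Q ∧ T ∨ Q   (distribution)
= Q   (absorption)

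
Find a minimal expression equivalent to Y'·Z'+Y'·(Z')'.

Y'·Z'+Y'·(Z')'
= Y'·Z'+Y'·Z   (double negation)
= Y'   (distribution)

Y'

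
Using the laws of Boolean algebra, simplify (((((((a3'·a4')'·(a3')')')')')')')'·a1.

(((((((a3'·a4')'·(a3')')')')')')')'·a1
= (((((a3'·a4'+a3')')')')')'·a1   — De Morgan
= (((((a3')')')')')'·a1   — absorption
= (((a3')')')'·a1   — double negation
= (a3')'·a1   — double negation
= a3·a1   — double negation

a3·a1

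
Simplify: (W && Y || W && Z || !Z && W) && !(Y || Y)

W && !Y

(W && Y || W && Z || !Z && W) && !(Y || Y)
= (W && Y || W) && !(Y || Y)   [distribution]
= (W && Y || W) && !Y   [idempotence]
= W && !Y   [absorption]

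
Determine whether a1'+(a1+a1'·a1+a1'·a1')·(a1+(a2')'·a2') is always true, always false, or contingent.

a1'+(a1+a1'·a1+a1'·a1')·(a1+(a2')'·a2')
= a1'+(a1+a1')·(a1+(a2')'·a2')   [distribution]
= a1'+a1+(a2')'·a2'   [complement / identity]
= a1'+a1+a2·a2'   [double negation]
= a1'+a1   [complement / identity]
= 1   [complement]

always true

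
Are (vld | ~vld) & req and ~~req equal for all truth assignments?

E1: (vld | ~vld) & req
    = req   [complement / identity]
E2: ~~req
    = req   [double negation]
Both reduce to req, so they are equivalent.

Yes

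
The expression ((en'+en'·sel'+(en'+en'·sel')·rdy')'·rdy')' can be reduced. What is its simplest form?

en'+rdy

((en'+en'·sel'+(en'+en'·sel')·rdy')'·rdy')'
= ((en'+en'·sel')'·rdy')'   [absorption]
= ((en')'·rdy')'   [absorption]
= en'+rdy   [De Morgan]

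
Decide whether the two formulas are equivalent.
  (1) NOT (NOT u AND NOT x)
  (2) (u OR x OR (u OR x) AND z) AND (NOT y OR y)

Yes

E1: NOT (NOT u AND NOT x)
    = u OR x   — De Morgan
E2: (u OR x OR (u OR x) AND z) AND (NOT y OR y)
    = (u OR x) AND (NOT y OR y)   — absorption
    = u OR x   — complement / identity
Both reduce to u OR x, so they are equivalent.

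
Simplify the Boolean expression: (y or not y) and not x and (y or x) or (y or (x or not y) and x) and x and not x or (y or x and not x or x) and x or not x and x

(y or not y) and not x and (y or x) or (y or (x or not y) and x) and x and not x or (y or x and not x or x) and x or not x and x
= not x and (y or x) or (y or (x or not y) and x) and x and not x or (y or x and not x or x) and x or not x and x   [complement / identity]
= not x and (y or x) or (y or (x or not y) and x) and x and not x or (y or x) and x or not x and x   [complement / identity]
= not x and (y or x) or (y or x) and x and not x or (y or x) and x or not x and x   [absorption]
= not x and (y or x) or (y or x) and x or not x and x   [absorption]
= y or x or not x and x   [distribution]
= y or x   [complement / identity]

y or x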